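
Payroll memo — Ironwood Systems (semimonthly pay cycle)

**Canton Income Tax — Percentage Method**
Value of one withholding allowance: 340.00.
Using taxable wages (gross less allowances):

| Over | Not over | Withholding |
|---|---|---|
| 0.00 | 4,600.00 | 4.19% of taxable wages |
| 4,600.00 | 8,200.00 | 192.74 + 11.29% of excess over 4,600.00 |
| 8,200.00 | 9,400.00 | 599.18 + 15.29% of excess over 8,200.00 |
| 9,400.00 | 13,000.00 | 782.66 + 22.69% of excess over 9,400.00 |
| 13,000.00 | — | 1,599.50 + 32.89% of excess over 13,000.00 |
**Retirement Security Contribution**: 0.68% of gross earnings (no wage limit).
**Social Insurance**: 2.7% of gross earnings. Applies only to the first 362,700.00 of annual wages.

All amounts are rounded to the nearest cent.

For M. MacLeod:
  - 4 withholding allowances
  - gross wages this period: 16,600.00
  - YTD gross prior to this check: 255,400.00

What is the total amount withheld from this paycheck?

Canton Income Tax: taxable = 16,600.00 − 4×340.00 = 15,240.00
  1,599.50 + 32.89% × (15,240.00 − 13,000.00) = 1,599.50 + 32.89% × 2,240.00 = 2,336.24
Retirement Security Contribution: 0.68% × 16,600.00 = 112.88
Social Insurance: 2.7% × 16,600.00 = 448.20
Total: 2,336.24 + 112.88 + 448.20 = 2,897.32

2,897.32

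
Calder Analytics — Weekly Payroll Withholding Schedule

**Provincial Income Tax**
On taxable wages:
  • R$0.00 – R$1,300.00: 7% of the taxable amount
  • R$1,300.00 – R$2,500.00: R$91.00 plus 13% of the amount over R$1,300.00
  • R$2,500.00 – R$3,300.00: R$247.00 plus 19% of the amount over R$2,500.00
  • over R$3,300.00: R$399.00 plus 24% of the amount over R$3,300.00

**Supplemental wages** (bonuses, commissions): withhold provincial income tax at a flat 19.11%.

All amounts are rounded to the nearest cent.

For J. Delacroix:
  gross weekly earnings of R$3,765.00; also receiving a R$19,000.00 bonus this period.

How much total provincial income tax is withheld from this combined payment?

R$4,141.50

Provincial Income Tax: taxable = R$3,765.00
  R$399.00 + 24% × (R$3,765.00 − R$3,300.00) = R$399.00 + 24% × R$465.00 = R$510.60
Supplemental (19.11% flat on bonus): 19.11% × R$19,000.00 = R$3,630.90
Total provincial income tax: R$510.60 + R$3,630.90 = R$4,141.50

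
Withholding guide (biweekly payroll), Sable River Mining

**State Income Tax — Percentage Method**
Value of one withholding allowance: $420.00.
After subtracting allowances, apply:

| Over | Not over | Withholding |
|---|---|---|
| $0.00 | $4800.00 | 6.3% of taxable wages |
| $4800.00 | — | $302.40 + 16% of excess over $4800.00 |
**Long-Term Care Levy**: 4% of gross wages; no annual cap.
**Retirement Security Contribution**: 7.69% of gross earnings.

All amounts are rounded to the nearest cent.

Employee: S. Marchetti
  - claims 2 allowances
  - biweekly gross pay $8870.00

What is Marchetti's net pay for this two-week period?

$7013.90

State Income Tax: taxable = $8870.00 − 2×$420.00 = $8030.00
  $302.40 + 16% × ($8030.00 − $4800.00) = $302.40 + 16% × $3230.00 = $819.20
Long-Term Care Levy: 4% × $8870.00 = $354.80
Retirement Security Contribution: 7.69% × $8870.00 = $682.10
Total withheld: $819.20 + $354.80 + $682.10 = $1856.10
Net pay: $8870.00 − $1856.10 = $7013.90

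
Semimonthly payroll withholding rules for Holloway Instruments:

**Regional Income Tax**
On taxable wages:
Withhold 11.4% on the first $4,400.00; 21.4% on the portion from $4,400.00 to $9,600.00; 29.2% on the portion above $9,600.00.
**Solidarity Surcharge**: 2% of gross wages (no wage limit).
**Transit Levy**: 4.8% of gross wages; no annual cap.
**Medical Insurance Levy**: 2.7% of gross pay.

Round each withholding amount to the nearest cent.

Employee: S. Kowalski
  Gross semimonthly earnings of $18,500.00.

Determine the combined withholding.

$5,970.70

Regional Income Tax: taxable = $18,500.00
  $1,614.40 + 29.2% × ($18,500.00 − $9,600.00) = $1,614.40 + 29.2% × $8,900.00 = $4,213.20
Solidarity Surcharge: 2% × $18,500.00 = $370.00
Transit Levy: 4.8% × $18,500.00 = $888.00
Medical Insurance Levy: 2.7% × $18,500.00 = $499.50
Total: $4,213.20 + $370.00 + $888.00 + $499.50 = $5,970.70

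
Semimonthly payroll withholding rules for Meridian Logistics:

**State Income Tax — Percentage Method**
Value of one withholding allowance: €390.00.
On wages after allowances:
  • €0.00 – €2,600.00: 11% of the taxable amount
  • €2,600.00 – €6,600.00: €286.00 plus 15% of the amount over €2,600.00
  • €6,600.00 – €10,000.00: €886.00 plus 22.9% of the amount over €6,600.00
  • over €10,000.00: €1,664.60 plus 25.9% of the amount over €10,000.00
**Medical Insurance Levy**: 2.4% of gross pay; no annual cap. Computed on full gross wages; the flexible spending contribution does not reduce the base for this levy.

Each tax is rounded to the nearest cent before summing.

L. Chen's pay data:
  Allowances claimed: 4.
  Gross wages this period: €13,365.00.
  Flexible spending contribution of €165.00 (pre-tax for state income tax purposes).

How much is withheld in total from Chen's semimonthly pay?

€2,410.12

State Income Tax: taxable = €13,365.00 − €165.00 − 4×€390.00 = €11,640.00
  €1,664.60 + 25.9% × (€11,640.00 − €10,000.00) = €1,664.60 + 25.9% × €1,640.00 = €2,089.36
Medical Insurance Levy: 2.4% × €13,365.00 = €320.76
Total: €2,089.36 + €320.76 = €2,410.12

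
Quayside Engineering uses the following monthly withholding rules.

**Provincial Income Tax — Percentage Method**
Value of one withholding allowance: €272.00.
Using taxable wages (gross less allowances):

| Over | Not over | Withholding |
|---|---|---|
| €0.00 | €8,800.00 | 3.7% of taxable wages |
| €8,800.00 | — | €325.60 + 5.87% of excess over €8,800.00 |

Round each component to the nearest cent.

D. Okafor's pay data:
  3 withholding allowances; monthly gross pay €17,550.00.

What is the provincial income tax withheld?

€791.33

Provincial Income Tax: taxable = €17,550.00 − 3×€272.00 = €16,734.00
  €325.60 + 5.87% × (€16,734.00 − €8,800.00) = €325.60 + 5.87% × €7,934.00 = €791.33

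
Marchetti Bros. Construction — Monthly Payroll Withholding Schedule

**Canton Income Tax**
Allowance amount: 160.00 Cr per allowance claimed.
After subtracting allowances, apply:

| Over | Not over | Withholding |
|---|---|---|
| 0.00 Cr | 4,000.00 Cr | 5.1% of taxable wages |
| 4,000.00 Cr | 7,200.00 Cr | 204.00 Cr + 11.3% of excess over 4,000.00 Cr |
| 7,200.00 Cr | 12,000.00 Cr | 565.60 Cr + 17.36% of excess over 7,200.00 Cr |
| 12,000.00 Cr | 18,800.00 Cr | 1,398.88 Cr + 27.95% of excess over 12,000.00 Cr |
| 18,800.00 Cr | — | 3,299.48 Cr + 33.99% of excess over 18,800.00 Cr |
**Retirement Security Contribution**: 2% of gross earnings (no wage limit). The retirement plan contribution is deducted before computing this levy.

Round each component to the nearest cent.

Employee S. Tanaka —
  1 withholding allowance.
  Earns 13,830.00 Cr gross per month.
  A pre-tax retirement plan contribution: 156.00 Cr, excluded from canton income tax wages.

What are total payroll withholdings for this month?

Canton Income Tax: taxable = 13,830.00 Cr − 156.00 Cr − 1×160.00 Cr = 13,514.00 Cr
  1,398.88 Cr + 27.95% × (13,514.00 Cr − 12,000.00 Cr) = 1,398.88 Cr + 27.95% × 1,514.00 Cr = 1,822.04 Cr
Retirement Security Contribution: 2% × 13,674.00 Cr = 273.48 Cr
Total: 1,822.04 Cr + 273.48 Cr = 2,095.52 Cr

2,095.52 Cr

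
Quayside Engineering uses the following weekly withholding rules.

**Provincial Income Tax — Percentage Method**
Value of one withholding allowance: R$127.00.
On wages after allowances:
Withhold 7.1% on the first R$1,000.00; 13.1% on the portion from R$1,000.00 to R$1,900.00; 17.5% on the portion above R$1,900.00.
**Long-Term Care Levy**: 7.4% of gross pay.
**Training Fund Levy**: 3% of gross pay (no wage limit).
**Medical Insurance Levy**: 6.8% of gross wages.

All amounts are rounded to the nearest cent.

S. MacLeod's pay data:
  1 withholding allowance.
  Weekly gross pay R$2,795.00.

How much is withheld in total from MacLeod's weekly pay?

Provincial Income Tax: taxable = R$2,795.00 − 1×R$127.00 = R$2,668.00
  R$188.90 + 17.5% × (R$2,668.00 − R$1,900.00) = R$188.90 + 17.5% × R$768.00 = R$323.30
Long-Term Care Levy: 7.4% × R$2,795.00 = R$206.83
Training Fund Levy: 3% × R$2,795.00 = R$83.85
Medical Insurance Levy: 6.8% × R$2,795.00 = R$190.06
Total: R$323.30 + R$206.83 + R$83.85 + R$190.06 = R$804.04

R$804.04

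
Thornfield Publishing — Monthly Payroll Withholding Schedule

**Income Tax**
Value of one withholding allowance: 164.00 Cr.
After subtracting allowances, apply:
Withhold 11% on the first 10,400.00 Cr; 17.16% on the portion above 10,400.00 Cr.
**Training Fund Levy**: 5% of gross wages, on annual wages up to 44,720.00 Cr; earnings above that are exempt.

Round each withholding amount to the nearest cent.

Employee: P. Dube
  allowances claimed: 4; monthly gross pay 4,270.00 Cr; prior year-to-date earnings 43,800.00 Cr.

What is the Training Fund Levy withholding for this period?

46.00 Cr

Training Fund Levy: cap 44,720.00 Cr − YTD 43,800.00 Cr = 920.00 Cr subject; 5% × 920.00 Cr = 46.00 Cr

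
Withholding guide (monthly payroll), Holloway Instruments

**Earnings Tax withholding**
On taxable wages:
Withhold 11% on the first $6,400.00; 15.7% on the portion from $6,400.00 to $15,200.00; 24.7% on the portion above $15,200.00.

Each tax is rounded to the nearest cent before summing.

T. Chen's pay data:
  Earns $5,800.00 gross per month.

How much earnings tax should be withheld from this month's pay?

Earnings Tax: taxable = $5,800.00
  11% × $5,800.00 = $638.00

$638.00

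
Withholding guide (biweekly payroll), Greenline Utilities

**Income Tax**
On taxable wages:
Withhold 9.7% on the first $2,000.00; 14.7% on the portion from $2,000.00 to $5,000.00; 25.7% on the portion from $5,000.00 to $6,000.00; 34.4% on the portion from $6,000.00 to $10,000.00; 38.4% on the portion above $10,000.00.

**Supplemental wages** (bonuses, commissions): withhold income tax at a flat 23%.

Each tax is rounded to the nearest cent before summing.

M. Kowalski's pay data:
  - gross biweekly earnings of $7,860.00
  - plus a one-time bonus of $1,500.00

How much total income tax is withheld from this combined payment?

Income Tax: taxable = $7,860.00
  $892.00 + 34.4% × ($7,860.00 − $6,000.00) = $892.00 + 34.4% × $1,860.00 = $1,531.84
Supplemental (23% flat on bonus): 23% × $1,500.00 = $345.00
Total income tax: $1,531.84 + $345.00 = $1,876.84

$1,876.84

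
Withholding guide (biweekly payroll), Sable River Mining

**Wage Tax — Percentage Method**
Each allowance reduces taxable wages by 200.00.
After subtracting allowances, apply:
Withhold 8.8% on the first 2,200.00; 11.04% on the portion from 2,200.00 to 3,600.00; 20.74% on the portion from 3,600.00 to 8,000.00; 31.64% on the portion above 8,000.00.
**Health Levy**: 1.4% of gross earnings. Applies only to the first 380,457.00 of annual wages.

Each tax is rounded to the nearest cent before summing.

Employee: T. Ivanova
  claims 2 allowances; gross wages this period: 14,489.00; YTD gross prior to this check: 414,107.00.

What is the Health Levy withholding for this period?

Health Levy: YTD 414,107.00 ≥ cap 380,457.00 → 0.00

0.00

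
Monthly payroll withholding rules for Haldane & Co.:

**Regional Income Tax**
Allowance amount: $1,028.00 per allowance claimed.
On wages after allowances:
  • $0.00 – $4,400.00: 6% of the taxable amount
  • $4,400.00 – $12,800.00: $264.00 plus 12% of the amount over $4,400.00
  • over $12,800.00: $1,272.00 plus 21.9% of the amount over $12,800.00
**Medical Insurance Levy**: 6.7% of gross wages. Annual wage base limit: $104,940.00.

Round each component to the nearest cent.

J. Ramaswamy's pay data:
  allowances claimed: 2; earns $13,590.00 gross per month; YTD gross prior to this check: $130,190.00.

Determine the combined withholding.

$1,120.08

Regional Income Tax: taxable = $13,590.00 − 2×$1,028.00 = $11,534.00
  $264.00 + 12% × ($11,534.00 − $4,400.00) = $264.00 + 12% × $7,134.00 = $1,120.08
Medical Insurance Levy: YTD $130,190.00 ≥ cap $104,940.00 → $0.00
Total: $1,120.08 + $0.00 = $1,120.08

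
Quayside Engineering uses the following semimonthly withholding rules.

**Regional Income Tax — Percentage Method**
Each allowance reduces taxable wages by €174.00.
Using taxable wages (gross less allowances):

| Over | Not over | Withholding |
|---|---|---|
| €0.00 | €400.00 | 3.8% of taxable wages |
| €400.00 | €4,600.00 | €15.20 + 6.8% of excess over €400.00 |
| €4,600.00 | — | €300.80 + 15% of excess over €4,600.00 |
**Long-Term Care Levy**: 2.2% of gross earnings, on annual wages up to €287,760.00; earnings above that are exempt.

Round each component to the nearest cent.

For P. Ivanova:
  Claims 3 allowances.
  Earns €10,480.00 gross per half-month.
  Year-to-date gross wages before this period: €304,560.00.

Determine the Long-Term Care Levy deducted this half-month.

€0.00

Long-Term Care Levy: YTD €304,560.00 ≥ cap €287,760.00 → €0.00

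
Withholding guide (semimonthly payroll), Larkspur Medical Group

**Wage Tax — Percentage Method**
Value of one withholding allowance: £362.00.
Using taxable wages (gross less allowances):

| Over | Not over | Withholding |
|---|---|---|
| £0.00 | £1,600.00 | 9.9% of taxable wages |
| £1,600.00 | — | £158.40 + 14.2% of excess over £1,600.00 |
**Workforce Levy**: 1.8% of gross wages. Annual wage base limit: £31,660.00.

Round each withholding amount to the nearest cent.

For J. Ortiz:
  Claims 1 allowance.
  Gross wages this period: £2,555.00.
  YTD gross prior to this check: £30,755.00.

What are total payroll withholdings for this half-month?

Wage Tax: taxable = £2,555.00 − 1×£362.00 = £2,193.00
  £158.40 + 14.2% × (£2,193.00 − £1,600.00) = £158.40 + 14.2% × £593.00 = £242.61
Workforce Levy: cap £31,660.00 − YTD £30,755.00 = £905.00 subject; 1.8% × £905.00 = £16.29
Total: £242.61 + £16.29 = £258.90

£258.90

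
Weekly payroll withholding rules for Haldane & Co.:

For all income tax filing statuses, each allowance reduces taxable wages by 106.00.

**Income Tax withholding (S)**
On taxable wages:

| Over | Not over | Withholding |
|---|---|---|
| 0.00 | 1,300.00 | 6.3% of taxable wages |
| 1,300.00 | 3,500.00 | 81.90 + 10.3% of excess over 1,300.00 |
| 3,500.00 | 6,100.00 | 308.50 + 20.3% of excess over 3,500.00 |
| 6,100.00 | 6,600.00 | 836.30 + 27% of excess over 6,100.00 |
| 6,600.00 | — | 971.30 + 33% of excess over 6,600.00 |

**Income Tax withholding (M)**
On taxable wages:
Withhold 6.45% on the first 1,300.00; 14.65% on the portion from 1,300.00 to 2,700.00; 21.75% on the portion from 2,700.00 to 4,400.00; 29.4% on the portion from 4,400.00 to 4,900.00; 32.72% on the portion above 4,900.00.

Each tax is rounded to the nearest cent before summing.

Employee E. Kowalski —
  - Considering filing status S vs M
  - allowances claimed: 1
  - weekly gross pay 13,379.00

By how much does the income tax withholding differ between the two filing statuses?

371.96

Income Tax (S): taxable = 13,379.00 − 1×106.00 = 13,273.00
  971.30 + 33% × (13,273.00 − 6,600.00) = 971.30 + 33% × 6,673.00 = 3,173.39
Income Tax (M): taxable = 13,379.00 − 1×106.00 = 13,273.00
  805.70 + 32.72% × (13,273.00 − 4,900.00) = 805.70 + 32.72% × 8,373.00 = 3,545.35
Difference: |3,173.39 − 3,545.35| = 371.96 (higher under M)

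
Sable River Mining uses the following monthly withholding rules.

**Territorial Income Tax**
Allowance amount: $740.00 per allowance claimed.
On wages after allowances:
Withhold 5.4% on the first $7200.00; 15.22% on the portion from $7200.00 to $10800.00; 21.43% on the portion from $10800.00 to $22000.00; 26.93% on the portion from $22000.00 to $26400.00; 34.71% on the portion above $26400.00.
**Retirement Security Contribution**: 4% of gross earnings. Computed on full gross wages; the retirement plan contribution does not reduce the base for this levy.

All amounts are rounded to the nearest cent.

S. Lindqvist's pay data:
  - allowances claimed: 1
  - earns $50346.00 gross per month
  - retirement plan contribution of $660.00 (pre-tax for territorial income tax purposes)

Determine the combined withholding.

Territorial Income Tax: taxable = $50346.00 − $660.00 − 1×$740.00 = $48946.00
  $4521.80 + 34.71% × ($48946.00 − $26400.00) = $4521.80 + 34.71% × $22546.00 = $12347.52
Retirement Security Contribution: 4% × $50346.00 = $2013.84
Total: $12347.52 + $2013.84 = $14361.36

$14361.36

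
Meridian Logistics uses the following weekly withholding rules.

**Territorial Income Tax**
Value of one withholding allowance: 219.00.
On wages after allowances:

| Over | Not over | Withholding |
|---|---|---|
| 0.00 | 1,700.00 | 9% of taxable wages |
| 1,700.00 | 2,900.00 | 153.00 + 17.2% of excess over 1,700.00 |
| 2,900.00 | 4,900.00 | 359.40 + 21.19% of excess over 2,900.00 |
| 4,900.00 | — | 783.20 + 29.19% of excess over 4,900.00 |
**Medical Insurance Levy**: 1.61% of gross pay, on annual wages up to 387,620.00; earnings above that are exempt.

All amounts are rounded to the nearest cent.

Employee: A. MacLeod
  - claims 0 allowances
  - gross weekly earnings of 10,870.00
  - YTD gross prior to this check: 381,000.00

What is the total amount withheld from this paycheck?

2,632.42

Territorial Income Tax: taxable = 10,870.00
  783.20 + 29.19% × (10,870.00 − 4,900.00) = 783.20 + 29.19% × 5,970.00 = 2,525.84
Medical Insurance Levy: cap 387,620.00 − YTD 381,000.00 = 6,620.00 subject; 1.61% × 6,620.00 = 106.58
Total: 2,525.84 + 106.58 = 2,632.42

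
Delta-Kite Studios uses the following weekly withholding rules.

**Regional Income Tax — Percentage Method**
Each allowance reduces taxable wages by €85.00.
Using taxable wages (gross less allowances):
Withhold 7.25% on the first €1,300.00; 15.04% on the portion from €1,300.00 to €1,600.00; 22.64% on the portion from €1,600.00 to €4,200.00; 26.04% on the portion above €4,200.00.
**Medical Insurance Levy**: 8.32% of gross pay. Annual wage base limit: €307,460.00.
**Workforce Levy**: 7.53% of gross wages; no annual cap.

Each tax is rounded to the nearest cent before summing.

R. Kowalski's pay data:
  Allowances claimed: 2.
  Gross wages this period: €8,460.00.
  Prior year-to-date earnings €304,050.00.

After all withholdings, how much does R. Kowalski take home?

€5,746.20

Regional Income Tax: taxable = €8,460.00 − 2×€85.00 = €8,290.00
  €728.01 + 26.04% × (€8,290.00 − €4,200.00) = €728.01 + 26.04% × €4,090.00 = €1,793.05
Medical Insurance Levy: cap €307,460.00 − YTD €304,050.00 = €3,410.00 subject; 8.32% × €3,410.00 = €283.71
Workforce Levy: 7.53% × €8,460.00 = €637.04
Total withheld: €1,793.05 + €283.71 + €637.04 = €2,713.80
Net pay: €8,460.00 − €2,713.80 = €5,746.20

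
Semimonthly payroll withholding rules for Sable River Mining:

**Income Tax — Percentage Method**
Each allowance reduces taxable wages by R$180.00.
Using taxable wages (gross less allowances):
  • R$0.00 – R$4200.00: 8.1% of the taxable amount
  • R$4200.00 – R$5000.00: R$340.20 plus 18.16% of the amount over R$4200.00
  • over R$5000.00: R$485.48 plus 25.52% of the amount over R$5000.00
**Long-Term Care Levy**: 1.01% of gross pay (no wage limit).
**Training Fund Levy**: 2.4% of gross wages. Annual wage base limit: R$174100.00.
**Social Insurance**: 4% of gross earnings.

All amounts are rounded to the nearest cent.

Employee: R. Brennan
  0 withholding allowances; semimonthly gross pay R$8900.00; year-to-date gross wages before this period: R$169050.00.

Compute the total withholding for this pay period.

R$2047.85

Income Tax: taxable = R$8900.00
  R$485.48 + 25.52% × (R$8900.00 − R$5000.00) = R$485.48 + 25.52% × R$3900.00 = R$1480.76
Long-Term Care Levy: 1.01% × R$8900.00 = R$89.89
Training Fund Levy: cap R$174100.00 − YTD R$169050.00 = R$5050.00 subject; 2.4% × R$5050.00 = R$121.20
Social Insurance: 4% × R$8900.00 = R$356.00
Total: R$1480.76 + R$89.89 + R$121.20 + R$356.00 = R$2047.85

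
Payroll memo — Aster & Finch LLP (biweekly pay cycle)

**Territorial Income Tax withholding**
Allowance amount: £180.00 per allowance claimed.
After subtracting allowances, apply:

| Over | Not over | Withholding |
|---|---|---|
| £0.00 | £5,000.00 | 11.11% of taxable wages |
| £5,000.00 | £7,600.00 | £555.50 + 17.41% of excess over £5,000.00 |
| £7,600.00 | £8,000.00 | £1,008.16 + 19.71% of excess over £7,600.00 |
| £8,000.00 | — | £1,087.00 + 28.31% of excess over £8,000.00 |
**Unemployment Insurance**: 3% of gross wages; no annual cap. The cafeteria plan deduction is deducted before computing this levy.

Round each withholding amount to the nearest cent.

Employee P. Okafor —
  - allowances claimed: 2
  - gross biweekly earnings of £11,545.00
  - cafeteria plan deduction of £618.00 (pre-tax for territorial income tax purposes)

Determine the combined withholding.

£2,141.53

Territorial Income Tax: taxable = £11,545.00 − £618.00 − 2×£180.00 = £10,567.00
  £1,087.00 + 28.31% × (£10,567.00 − £8,000.00) = £1,087.00 + 28.31% × £2,567.00 = £1,813.72
Unemployment Insurance: 3% × £10,927.00 = £327.81
Total: £1,813.72 + £327.81 = £2,141.53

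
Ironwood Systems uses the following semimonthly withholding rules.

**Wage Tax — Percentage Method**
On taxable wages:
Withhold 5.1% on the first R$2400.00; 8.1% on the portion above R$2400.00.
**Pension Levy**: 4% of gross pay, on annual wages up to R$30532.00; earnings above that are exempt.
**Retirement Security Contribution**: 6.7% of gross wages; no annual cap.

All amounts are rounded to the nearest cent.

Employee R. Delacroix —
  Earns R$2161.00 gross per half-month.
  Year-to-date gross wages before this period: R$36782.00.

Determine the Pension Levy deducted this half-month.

Pension Levy: YTD R$36782.00 ≥ cap R$30532.00 → R$0.00

R$0.00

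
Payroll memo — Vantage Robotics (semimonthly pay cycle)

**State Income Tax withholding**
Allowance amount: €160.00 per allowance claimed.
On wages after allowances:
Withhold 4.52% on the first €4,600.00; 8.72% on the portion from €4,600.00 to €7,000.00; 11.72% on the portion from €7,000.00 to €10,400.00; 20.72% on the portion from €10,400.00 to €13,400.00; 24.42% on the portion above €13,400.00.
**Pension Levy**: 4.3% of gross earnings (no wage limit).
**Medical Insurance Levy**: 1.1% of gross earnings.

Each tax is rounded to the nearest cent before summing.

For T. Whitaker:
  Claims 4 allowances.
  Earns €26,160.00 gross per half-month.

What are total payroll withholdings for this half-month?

State Income Tax: taxable = €26,160.00 − 4×€160.00 = €25,520.00
  €1,437.28 + 24.42% × (€25,520.00 − €13,400.00) = €1,437.28 + 24.42% × €12,120.00 = €4,396.98
Pension Levy: 4.3% × €26,160.00 = €1,124.88
Medical Insurance Levy: 1.1% × €26,160.00 = €287.76
Total: €4,396.98 + €1,124.88 + €287.76 = €5,809.62

€5,809.62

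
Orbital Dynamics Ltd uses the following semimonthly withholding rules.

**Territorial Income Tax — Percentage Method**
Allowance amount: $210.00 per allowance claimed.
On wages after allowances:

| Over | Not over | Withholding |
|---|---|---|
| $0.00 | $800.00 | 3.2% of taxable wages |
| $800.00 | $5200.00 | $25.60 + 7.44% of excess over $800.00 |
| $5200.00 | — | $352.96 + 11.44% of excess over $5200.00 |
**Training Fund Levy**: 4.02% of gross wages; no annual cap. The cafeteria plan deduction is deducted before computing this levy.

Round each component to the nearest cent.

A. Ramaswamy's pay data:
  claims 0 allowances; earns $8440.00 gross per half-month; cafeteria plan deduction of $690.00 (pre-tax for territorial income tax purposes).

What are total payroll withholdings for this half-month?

$956.23

Territorial Income Tax: taxable = $8440.00 − $690.00 = $7750.00
  $352.96 + 11.44% × ($7750.00 − $5200.00) = $352.96 + 11.44% × $2550.00 = $644.68
Training Fund Levy: 4.02% × $7750.00 = $311.55
Total: $644.68 + $311.55 = $956.23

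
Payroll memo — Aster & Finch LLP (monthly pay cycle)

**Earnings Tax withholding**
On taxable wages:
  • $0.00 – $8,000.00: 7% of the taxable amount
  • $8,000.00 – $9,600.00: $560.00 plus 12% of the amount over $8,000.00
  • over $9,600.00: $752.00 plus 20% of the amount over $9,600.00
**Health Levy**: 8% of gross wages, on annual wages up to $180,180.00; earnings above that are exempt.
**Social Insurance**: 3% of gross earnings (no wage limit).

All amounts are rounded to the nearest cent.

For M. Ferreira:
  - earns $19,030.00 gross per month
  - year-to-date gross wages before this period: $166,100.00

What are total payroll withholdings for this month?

Earnings Tax: taxable = $19,030.00
  $752.00 + 20% × ($19,030.00 − $9,600.00) = $752.00 + 20% × $9,430.00 = $2,638.00
Health Levy: cap $180,180.00 − YTD $166,100.00 = $14,080.00 subject; 8% × $14,080.00 = $1,126.40
Social Insurance: 3% × $19,030.00 = $570.90
Total: $2,638.00 + $1,126.40 + $570.90 = $4,335.30

$4,335.30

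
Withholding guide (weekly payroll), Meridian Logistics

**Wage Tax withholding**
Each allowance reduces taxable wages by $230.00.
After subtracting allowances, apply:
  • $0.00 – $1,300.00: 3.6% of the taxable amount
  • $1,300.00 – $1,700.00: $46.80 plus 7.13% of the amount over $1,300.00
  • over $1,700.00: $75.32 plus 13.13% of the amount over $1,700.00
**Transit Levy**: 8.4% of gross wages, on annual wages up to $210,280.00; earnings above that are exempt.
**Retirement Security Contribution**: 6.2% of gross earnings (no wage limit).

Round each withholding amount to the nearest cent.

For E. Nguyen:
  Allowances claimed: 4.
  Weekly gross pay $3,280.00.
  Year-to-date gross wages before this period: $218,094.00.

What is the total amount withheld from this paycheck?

Wage Tax: taxable = $3,280.00 − 4×$230.00 = $2,360.00
  $75.32 + 13.13% × ($2,360.00 − $1,700.00) = $75.32 + 13.13% × $660.00 = $161.98
Transit Levy: YTD $218,094.00 ≥ cap $210,280.00 → $0.00
Retirement Security Contribution: 6.2% × $3,280.00 = $203.36
Total: $161.98 + $0.00 + $203.36 = $365.34

$365.34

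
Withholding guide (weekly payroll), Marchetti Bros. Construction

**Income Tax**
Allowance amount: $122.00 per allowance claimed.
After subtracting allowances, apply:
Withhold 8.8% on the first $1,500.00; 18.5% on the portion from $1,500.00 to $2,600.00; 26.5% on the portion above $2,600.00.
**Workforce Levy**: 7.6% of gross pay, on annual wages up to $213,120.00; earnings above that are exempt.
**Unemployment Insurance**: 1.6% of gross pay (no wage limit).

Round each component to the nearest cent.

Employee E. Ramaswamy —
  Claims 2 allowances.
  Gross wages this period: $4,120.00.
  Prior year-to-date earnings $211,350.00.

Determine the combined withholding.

$874.08

Income Tax: taxable = $4,120.00 − 2×$122.00 = $3,876.00
  $335.50 + 26.5% × ($3,876.00 − $2,600.00) = $335.50 + 26.5% × $1,276.00 = $673.64
Workforce Levy: cap $213,120.00 − YTD $211,350.00 = $1,770.00 subject; 7.6% × $1,770.00 = $134.52
Unemployment Insurance: 1.6% × $4,120.00 = $65.92
Total: $673.64 + $134.52 + $65.92 = $874.08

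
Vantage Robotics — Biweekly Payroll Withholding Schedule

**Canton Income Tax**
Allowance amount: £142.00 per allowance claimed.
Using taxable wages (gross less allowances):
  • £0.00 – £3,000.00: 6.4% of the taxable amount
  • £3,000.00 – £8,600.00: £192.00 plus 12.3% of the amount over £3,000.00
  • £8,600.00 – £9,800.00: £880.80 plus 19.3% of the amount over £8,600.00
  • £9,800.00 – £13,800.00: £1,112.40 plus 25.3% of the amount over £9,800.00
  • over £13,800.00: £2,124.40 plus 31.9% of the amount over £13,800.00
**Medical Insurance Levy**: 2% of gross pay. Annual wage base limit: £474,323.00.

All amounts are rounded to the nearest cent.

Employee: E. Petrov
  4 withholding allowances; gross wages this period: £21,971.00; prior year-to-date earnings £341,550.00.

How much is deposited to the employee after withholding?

Canton Income Tax: taxable = £21,971.00 − 4×£142.00 = £21,403.00
  £2,124.40 + 31.9% × (£21,403.00 − £13,800.00) = £2,124.40 + 31.9% × £7,603.00 = £4,549.76
Medical Insurance Levy: 2% × £21,971.00 = £439.42
Total withheld: £4,549.76 + £439.42 = £4,989.18
Net pay: £21,971.00 − £4,989.18 = £16,981.82

£16,981.82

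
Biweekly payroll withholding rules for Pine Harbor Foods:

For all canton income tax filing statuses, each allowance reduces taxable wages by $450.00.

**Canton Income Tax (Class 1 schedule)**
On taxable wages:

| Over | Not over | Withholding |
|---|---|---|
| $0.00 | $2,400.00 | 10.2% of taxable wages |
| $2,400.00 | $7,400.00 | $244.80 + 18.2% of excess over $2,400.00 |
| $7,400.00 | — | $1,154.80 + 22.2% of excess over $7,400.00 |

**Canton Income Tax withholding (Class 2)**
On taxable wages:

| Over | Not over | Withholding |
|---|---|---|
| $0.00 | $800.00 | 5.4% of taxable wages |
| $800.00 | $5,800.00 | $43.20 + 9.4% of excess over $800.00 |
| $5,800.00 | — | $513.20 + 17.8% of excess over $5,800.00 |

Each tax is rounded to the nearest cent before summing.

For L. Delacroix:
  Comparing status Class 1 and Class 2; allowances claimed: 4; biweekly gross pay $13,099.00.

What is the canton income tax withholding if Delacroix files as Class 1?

Canton Income Tax (Class 1): taxable = $13,099.00 − 4×$450.00 = $11,299.00
  $1,154.80 + 22.2% × ($11,299.00 − $7,400.00) = $1,154.80 + 22.2% × $3,899.00 = $2,020.38

$2,020.38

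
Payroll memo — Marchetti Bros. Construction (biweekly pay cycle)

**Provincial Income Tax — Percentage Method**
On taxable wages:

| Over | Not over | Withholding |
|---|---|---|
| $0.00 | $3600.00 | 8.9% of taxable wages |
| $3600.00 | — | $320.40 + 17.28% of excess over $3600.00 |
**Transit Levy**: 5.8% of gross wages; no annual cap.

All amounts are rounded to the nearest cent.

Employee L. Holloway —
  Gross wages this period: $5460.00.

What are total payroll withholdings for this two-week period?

Provincial Income Tax: taxable = $5460.00
  $320.40 + 17.28% × ($5460.00 − $3600.00) = $320.40 + 17.28% × $1860.00 = $641.81
Transit Levy: 5.8% × $5460.00 = $316.68
Total: $641.81 + $316.68 = $958.49

$958.49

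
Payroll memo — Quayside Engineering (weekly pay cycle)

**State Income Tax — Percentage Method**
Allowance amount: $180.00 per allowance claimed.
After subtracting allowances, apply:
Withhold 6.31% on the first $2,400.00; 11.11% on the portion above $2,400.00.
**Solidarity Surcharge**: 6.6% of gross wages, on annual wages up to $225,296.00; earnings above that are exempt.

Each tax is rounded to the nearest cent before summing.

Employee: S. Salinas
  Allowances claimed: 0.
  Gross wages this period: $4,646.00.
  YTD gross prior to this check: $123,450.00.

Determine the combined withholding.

State Income Tax: taxable = $4,646.00
  $151.44 + 11.11% × ($4,646.00 − $2,400.00) = $151.44 + 11.11% × $2,246.00 = $400.97
Solidarity Surcharge: 6.6% × $4,646.00 = $306.64
Total: $400.97 + $306.64 = $707.61

$707.61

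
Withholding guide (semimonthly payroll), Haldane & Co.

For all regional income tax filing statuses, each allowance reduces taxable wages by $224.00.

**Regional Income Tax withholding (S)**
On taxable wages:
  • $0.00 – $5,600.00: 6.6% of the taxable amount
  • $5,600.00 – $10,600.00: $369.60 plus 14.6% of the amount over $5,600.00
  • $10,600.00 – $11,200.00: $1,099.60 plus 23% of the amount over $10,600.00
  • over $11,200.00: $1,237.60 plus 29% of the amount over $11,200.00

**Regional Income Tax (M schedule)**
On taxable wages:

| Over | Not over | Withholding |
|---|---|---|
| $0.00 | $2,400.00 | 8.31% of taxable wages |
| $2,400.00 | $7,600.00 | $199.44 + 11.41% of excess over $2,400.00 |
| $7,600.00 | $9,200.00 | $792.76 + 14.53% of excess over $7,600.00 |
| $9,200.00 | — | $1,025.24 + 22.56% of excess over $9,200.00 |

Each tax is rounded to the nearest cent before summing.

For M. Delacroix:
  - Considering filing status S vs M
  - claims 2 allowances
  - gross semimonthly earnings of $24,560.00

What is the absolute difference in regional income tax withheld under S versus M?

$592.69

Regional Income Tax (S): taxable = $24,560.00 − 2×$224.00 = $24,112.00
  $1,237.60 + 29% × ($24,112.00 − $11,200.00) = $1,237.60 + 29% × $12,912.00 = $4,982.08
Regional Income Tax (M): taxable = $24,560.00 − 2×$224.00 = $24,112.00
  $1,025.24 + 22.56% × ($24,112.00 − $9,200.00) = $1,025.24 + 22.56% × $14,912.00 = $4,389.39
Difference: |$4,982.08 − $4,389.39| = $592.69 (higher under S)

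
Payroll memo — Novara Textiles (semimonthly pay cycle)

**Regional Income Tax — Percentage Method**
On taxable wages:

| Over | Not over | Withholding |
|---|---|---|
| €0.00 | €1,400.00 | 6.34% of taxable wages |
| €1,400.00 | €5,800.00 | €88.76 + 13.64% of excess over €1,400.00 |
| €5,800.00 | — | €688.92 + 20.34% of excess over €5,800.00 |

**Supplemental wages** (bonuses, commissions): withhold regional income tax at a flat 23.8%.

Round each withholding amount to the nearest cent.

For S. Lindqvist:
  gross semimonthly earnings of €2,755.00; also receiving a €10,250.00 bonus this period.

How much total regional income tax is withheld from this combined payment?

Regional Income Tax: taxable = €2,755.00
  €88.76 + 13.64% × (€2,755.00 − €1,400.00) = €88.76 + 13.64% × €1,355.00 = €273.58
Supplemental (23.8% flat on bonus): 23.8% × €10,250.00 = €2,439.50
Total regional income tax: €273.58 + €2,439.50 = €2,713.08

€2,713.08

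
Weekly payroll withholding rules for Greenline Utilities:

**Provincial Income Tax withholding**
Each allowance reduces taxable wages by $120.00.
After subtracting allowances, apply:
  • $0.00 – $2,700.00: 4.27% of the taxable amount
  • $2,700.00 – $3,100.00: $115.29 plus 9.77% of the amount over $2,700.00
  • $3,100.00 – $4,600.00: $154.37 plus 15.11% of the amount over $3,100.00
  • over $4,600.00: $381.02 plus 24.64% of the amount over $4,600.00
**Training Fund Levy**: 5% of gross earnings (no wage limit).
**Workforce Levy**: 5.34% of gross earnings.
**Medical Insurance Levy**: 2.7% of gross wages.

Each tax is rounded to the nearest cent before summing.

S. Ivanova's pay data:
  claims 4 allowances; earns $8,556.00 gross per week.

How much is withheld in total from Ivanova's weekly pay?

Provincial Income Tax: taxable = $8,556.00 − 4×$120.00 = $8,076.00
  $381.02 + 24.64% × ($8,076.00 − $4,600.00) = $381.02 + 24.64% × $3,476.00 = $1,237.51
Training Fund Levy: 5% × $8,556.00 = $427.80
Workforce Levy: 5.34% × $8,556.00 = $456.89
Medical Insurance Levy: 2.7% × $8,556.00 = $231.01
Total: $1,237.51 + $427.80 + $456.89 + $231.01 = $2,353.21

$2,353.21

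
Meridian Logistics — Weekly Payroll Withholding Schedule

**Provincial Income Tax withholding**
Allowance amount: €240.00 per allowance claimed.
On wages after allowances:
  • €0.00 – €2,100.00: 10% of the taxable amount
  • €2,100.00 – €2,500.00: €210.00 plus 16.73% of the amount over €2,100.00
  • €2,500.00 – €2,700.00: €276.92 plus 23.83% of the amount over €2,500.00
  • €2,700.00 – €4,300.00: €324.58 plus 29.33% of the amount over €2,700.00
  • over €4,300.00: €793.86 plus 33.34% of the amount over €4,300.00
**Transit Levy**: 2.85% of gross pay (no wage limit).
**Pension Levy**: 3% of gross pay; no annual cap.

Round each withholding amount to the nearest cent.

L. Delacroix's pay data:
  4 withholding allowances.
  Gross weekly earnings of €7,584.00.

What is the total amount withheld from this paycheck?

€2,012.34

Provincial Income Tax: taxable = €7,584.00 − 4×€240.00 = €6,624.00
  €793.86 + 33.34% × (€6,624.00 − €4,300.00) = €793.86 + 33.34% × €2,324.00 = €1,568.68
Transit Levy: 2.85% × €7,584.00 = €216.14
Pension Levy: 3% × €7,584.00 = €227.52
Total: €1,568.68 + €216.14 + €227.52 = €2,012.34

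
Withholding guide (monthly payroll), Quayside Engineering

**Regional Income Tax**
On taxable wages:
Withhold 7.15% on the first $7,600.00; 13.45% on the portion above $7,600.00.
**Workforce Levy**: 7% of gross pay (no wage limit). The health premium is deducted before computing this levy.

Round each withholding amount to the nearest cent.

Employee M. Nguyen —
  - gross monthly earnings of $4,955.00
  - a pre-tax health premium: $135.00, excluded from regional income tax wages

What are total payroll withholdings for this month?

Regional Income Tax: taxable = $4,955.00 − $135.00 = $4,820.00
  7.15% × $4,820.00 = $344.63
Workforce Levy: 7% × $4,820.00 = $337.40
Total: $344.63 + $337.40 = $682.03

$682.03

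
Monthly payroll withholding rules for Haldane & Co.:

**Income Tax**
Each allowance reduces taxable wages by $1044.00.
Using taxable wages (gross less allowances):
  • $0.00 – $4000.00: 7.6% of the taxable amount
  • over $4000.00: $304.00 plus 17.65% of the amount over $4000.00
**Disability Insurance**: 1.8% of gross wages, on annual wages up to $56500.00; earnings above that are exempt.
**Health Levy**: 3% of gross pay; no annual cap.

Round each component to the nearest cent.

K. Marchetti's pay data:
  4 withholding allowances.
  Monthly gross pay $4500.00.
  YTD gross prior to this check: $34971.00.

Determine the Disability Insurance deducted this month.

$81.00

Disability Insurance: 1.8% × $4500.00 = $81.00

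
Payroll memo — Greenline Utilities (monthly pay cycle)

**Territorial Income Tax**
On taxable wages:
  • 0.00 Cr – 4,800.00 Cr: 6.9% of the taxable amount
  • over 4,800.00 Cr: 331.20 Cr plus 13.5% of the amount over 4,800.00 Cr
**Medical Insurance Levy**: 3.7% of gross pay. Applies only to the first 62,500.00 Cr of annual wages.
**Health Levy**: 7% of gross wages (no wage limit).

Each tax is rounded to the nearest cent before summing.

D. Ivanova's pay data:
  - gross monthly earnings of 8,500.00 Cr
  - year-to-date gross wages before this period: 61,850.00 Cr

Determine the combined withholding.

Territorial Income Tax: taxable = 8,500.00 Cr
  331.20 Cr + 13.5% × (8,500.00 Cr − 4,800.00 Cr) = 331.20 Cr + 13.5% × 3,700.00 Cr = 830.70 Cr
Medical Insurance Levy: cap 62,500.00 Cr − YTD 61,850.00 Cr = 650.00 Cr subject; 3.7% × 650.00 Cr = 24.05 Cr
Health Levy: 7% × 8,500.00 Cr = 595.00 Cr
Total: 830.70 Cr + 24.05 Cr + 595.00 Cr = 1,449.75 Cr

1,449.75 Cr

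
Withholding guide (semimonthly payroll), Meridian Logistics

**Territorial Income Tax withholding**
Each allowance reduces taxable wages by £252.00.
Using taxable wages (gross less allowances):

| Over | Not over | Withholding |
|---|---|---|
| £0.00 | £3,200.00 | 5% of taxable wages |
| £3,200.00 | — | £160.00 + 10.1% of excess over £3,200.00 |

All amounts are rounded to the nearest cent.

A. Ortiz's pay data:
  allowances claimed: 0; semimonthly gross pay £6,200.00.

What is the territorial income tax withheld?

£463.00

Territorial Income Tax: taxable = £6,200.00
  £160.00 + 10.1% × (£6,200.00 − £3,200.00) = £160.00 + 10.1% × £3,000.00 = £463.00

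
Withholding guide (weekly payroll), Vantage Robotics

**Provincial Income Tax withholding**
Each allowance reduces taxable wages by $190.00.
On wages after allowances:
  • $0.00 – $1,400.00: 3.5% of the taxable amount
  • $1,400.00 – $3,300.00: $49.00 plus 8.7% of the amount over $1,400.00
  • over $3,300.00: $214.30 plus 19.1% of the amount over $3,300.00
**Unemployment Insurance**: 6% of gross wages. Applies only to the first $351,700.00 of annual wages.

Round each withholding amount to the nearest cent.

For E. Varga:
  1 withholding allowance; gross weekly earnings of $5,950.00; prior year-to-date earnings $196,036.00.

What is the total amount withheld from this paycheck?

Provincial Income Tax: taxable = $5,950.00 − 1×$190.00 = $5,760.00
  $214.30 + 19.1% × ($5,760.00 − $3,300.00) = $214.30 + 19.1% × $2,460.00 = $684.16
Unemployment Insurance: 6% × $5,950.00 = $357.00
Total: $684.16 + $357.00 = $1,041.16

$1,041.16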